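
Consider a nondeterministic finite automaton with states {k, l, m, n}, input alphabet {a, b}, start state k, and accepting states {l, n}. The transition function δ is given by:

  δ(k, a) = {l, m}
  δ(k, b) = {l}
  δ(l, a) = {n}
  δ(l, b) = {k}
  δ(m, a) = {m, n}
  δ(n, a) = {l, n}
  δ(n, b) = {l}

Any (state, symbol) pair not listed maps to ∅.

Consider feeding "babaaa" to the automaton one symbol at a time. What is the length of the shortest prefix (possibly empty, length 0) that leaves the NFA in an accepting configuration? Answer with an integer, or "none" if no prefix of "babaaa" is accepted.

Start in {k}.
Read 'b': k→{l}; now {l}.
None of the earlier sets intersect F, but {l} does.

1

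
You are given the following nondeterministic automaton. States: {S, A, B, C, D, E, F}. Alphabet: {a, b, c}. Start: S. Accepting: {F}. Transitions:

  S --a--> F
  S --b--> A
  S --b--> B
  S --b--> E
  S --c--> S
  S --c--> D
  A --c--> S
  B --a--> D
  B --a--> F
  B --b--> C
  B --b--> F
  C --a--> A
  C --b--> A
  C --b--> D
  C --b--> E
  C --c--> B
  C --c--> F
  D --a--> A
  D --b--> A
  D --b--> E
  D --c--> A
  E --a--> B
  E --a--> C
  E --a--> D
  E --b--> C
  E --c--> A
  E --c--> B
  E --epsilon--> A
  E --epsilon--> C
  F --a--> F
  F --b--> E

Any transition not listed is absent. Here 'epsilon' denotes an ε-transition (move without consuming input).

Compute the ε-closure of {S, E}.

Begin with {S, E}.
ε-move E → A; add A.
ε-move E → C; add C.

{S, A, C, E}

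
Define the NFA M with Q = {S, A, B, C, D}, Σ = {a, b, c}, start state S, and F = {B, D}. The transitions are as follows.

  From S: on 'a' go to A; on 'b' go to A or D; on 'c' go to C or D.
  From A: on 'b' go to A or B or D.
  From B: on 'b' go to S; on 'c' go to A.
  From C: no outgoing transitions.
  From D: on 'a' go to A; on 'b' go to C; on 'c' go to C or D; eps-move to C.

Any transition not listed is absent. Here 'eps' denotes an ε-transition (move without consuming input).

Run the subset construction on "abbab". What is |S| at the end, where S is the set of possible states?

4

Start in {S}.
Read 'a': S→{A}; now {A}.
Read 'b': A→{A, B, D}; union {A, B, D}; ε-closure = {A, B, C, D}.
Read 'b': A→{A, B, D}, B→{S}, C→∅, D→{C}; now {S, A, B, C, D}.
Read 'a': S→{A}, A→∅, B→∅, C→∅, D→{A}; now {A}.
Read 'b': A→{A, B, D}; union {A, B, D}; ε-closure = {A, B, C, D}.
That set has 4 states.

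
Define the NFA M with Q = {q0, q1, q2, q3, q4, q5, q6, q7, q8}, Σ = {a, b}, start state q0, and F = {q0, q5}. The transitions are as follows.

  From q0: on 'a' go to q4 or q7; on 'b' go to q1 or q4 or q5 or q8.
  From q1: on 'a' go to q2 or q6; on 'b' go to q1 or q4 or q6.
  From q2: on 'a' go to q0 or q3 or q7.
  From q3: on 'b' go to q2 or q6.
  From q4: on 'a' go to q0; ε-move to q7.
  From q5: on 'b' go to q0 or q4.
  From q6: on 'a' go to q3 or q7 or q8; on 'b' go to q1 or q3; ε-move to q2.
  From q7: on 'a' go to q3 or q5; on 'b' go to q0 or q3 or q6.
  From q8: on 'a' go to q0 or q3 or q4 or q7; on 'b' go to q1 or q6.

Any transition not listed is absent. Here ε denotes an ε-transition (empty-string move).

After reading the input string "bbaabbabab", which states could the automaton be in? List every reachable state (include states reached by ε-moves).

Start in {q0}.
Read 'b': q0→{q1, q4, q5, q8}; union {q1, q4, q5, q8}; ε-closure = {q1, q4, q5, q7, q8}.
Read 'b': q1→{q1, q4, q6}, q4→∅, q5→{q0, q4}, q7→{q0, q3, q6}, q8→{q1, q6}; union {q0, q1, q3, q4, q6}; ε-closure = {q0, q1, q2, q3, q4, q6, q7}.
Read 'a': q0→{q4, q7}, q1→{q2, q6}, q2→{q0, q3, q7}, q3→∅, q4→{q0}, q6→{q3, q7, q8}, q7→{q3, q5}; now {q0, q2, q3, q4, q5, q6, q7, q8}.
Read 'a': q0→{q4, q7}, q2→{q0, q3, q7}, q3→∅, q4→{q0}, q5→∅, q6→{q3, q7, q8}, q7→{q3, q5}, q8→{q0, q3, q4, q7}; now {q0, q3, q4, q5, q7, q8}.
Read 'b': q0→{q1, q4, q5, q8}, q3→{q2, q6}, q4→∅, q5→{q0, q4}, q7→{q0, q3, q6}, q8→{q1, q6}; union {q0, q1, q2, q3, q4, q5, q6, q8}; ε-closure = {q0, q1, q2, q3, q4, q5, q6, q7, q8}.
Read 'b': q0→{q1, q4, q5, q8}, q1→{q1, q4, q6}, q2→∅, q3→{q2, q6}, q4→∅, q5→{q0, q4}, q6→{q1, q3}, q7→{q0, q3, q6}, q8→{q1, q6}; union {q0, q1, q2, q3, q4, q5, q6, q8}; ε-closure = {q0, q1, q2, q3, q4, q5, q6, q7, q8}.
Read 'a': q0→{q4, q7}, q1→{q2, q6}, q2→{q0, q3, q7}, q3→∅, q4→{q0}, q5→∅, q6→{q3, q7, q8}, q7→{q3, q5}, q8→{q0, q3, q4, q7}; now {q0, q2, q3, q4, q5, q6, q7, q8}.
Read 'b': q0→{q1, q4, q5, q8}, q2→∅, q3→{q2, q6}, q4→∅, q5→{q0, q4}, q6→{q1, q3}, q7→{q0, q3, q6}, q8→{q1, q6}; union {q0, q1, q2, q3, q4, q5, q6, q8}; ε-closure = {q0, q1, q2, q3, q4, q5, q6, q7, q8}.
Read 'a': q0→{q4, q7}, q1→{q2, q6}, q2→{q0, q3, q7}, q3→∅, q4→{q0}, q5→∅, q6→{q3, q7, q8}, q7→{q3, q5}, q8→{q0, q3, q4, q7}; now {q0, q2, q3, q4, q5, q6, q7, q8}.
Read 'b': q0→{q1, q4, q5, q8}, q2→∅, q3→{q2, q6}, q4→∅, q5→{q0, q4}, q6→{q1, q3}, q7→{q0, q3, q6}, q8→{q1, q6}; union {q0, q1, q2, q3, q4, q5, q6, q8}; ε-closure = {q0, q1, q2, q3, q4, q5, q6, q7, q8}.

{q0, q1, q2, q3, q4, q5, q6, q7, q8}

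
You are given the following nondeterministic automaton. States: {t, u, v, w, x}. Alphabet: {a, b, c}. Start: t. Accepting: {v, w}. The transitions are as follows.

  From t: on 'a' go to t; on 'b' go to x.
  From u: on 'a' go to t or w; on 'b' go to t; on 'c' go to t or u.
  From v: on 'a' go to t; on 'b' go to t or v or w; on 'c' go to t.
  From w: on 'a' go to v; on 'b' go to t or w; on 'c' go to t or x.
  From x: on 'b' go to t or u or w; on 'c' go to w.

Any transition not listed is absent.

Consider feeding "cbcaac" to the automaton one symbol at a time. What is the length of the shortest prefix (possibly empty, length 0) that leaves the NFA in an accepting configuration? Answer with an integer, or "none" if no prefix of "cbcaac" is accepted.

none

Start in {t}.
Read 'c': t→∅; now ∅.
The set is empty and remains empty for the remaining 5 symbols.
No reachable set along the way intersects F.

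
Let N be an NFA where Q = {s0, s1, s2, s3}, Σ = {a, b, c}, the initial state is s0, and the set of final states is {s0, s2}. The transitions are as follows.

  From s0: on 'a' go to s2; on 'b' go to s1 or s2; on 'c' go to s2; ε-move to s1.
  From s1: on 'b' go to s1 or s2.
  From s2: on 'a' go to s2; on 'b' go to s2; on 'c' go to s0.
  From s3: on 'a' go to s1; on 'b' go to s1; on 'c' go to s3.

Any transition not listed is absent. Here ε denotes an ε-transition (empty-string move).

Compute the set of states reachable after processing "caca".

Start: ε-closure({s0}) = {s0, s1}.
Read 'c': s0→{s2}, s1→∅; now {s2}.
Read 'a': s2→{s2}; now {s2}.
Read 'c': s2→{s0}; union {s0}; ε-closure = {s0, s1}.
Read 'a': s0→{s2}, s1→∅; now {s2}.

{s2}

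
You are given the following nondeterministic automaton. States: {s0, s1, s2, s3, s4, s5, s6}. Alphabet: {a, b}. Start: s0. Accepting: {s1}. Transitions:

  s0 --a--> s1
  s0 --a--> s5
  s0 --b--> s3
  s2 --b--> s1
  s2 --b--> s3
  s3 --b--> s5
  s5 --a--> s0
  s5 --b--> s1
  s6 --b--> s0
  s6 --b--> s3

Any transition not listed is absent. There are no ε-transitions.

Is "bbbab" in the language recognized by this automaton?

No

Start in {s0}.
Read 'b': s0→{s3}; now {s3}.
Read 'b': s3→{s5}; now {s5}.
Read 'b': s5→{s1}; now {s1}.
Read 'a': s1→∅; now ∅.
The set is empty and remains empty for the remaining 1 symbol.
The final set ∅ contains no accepting state.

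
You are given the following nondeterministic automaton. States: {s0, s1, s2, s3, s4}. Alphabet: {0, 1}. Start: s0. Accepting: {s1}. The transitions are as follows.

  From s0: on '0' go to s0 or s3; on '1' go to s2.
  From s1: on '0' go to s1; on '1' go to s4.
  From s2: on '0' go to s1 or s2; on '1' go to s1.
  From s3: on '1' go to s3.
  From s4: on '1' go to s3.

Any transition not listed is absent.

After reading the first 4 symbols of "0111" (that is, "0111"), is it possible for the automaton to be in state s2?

No

Start in {s0}.
Read '0': {s0} → {s0, s3}.
Read '1': {s0, s3} → {s2, s3}.
Read '1': {s2, s3} → {s1, s3}.
Read '1': {s1, s3} → {s3, s4}.
State s2 is not in {s3, s4}.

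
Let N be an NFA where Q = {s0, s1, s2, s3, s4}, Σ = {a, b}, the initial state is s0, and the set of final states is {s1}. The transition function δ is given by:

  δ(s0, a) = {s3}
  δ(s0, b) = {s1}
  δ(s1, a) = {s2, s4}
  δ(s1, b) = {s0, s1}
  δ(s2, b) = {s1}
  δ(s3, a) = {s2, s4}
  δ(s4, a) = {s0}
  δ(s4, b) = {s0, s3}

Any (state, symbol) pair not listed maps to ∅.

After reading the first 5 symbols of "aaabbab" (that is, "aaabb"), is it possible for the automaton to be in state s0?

Start in {s0}.
Read 'a': {s0} → {s3}.
Read 'a': {s3} → {s2, s4}.
Read 'a': {s2, s4} → {s0}.
Read 'b': {s0} → {s1}.
Read 'b': {s1} → {s0, s1}.
State s0 is in {s0, s1}.

Yes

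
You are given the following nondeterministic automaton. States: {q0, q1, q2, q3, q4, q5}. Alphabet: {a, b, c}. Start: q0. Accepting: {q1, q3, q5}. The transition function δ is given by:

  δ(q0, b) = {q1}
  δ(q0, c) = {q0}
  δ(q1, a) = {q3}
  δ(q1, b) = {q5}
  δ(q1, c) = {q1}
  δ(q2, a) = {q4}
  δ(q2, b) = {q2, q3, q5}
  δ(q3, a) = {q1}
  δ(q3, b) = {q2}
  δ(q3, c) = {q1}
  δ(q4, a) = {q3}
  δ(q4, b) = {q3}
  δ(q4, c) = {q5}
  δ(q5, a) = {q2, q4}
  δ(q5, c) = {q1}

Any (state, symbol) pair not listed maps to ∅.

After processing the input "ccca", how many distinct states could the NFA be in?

0

Start in {q0}.
Read 'c': q0→{q0}; now {q0}.
Read 'c': q0→{q0}; now {q0}.
Read 'c': q0→{q0}; now {q0}.
Read 'a': q0→∅; now ∅.
That set has 0 states.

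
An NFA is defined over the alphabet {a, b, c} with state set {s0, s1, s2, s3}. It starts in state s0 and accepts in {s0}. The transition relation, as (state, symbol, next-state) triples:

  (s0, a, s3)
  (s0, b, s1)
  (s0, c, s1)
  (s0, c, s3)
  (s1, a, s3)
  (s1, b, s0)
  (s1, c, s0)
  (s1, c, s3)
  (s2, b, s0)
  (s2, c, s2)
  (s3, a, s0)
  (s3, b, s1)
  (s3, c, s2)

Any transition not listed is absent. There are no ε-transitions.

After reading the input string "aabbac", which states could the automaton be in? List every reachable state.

{s2}

Start in {s0}.
Read 'a': s0→{s3}; now {s3}.
Read 'a': s3→{s0}; now {s0}.
Read 'b': s0→{s1}; now {s1}.
Read 'b': s1→{s0}; now {s0}.
Read 'a': s0→{s3}; now {s3}.
Read 'c': s3→{s2}; now {s2}.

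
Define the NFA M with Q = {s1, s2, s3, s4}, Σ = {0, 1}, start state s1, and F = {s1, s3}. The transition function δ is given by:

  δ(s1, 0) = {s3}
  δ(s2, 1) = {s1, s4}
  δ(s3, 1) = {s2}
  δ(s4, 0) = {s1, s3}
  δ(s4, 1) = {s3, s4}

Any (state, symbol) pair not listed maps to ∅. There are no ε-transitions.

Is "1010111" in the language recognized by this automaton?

Start in {s1}.
Read '1': {s1} → ∅.
The set is empty and remains empty for the remaining 6 symbols.
The final set ∅ contains no accepting state.

No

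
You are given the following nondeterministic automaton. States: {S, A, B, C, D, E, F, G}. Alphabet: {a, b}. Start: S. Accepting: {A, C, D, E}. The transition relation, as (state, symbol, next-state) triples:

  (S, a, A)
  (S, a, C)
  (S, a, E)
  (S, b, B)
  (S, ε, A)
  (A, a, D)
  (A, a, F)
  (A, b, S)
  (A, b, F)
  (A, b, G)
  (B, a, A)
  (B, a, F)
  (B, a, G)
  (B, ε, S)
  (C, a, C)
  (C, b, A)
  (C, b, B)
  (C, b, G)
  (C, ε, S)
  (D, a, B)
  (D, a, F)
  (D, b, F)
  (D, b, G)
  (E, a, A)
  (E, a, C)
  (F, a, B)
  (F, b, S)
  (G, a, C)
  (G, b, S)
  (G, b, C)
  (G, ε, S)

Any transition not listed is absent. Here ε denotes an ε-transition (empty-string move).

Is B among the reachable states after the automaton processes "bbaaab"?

Start: ε-closure({S}) = {S, A}.
Read 'b': {S, A} → {S, A, B, F, G}.
Read 'b': {S, A, B, F, G} → {S, A, B, C, F, G}.
Read 'a': {S, A, B, C, F, G} → {S, A, B, C, D, E, F, G}.
Read 'a': {S, A, B, C, D, E, F, G} → {S, A, B, C, D, E, F, G}.
Read 'a': {S, A, B, C, D, E, F, G} → {S, A, B, C, D, E, F, G}.
Read 'b': {S, A, B, C, D, E, F, G} → {S, A, B, C, F, G}.
State B is in {S, A, B, C, F, G}.

Yes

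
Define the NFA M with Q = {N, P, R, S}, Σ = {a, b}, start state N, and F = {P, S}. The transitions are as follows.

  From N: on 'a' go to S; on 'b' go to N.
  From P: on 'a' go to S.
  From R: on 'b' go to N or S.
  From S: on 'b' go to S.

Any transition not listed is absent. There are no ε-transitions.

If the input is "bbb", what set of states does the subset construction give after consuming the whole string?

Start in {N}.
Read 'b': N→{N}; now {N}.
Read 'b': N→{N}; now {N}.
Read 'b': N→{N}; now {N}.

{N}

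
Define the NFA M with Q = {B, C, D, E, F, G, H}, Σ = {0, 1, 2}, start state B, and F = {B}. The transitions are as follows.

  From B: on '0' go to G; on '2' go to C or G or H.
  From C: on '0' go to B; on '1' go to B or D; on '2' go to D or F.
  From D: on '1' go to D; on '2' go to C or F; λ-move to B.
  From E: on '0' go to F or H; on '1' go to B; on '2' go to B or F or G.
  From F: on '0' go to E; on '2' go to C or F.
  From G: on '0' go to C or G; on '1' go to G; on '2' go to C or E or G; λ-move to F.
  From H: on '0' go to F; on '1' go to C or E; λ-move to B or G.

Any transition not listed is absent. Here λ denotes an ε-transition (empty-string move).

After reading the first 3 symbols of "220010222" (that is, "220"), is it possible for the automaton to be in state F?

Yes

Start in {B}.
Read '2': {B} → {B, C, F, G, H}.
Read '2': {B, C, F, G, H} → {B, C, D, E, F, G, H}.
Read '0': {B, C, D, E, F, G, H} → {B, C, E, F, G, H}.
State F is in {B, C, E, F, G, H}.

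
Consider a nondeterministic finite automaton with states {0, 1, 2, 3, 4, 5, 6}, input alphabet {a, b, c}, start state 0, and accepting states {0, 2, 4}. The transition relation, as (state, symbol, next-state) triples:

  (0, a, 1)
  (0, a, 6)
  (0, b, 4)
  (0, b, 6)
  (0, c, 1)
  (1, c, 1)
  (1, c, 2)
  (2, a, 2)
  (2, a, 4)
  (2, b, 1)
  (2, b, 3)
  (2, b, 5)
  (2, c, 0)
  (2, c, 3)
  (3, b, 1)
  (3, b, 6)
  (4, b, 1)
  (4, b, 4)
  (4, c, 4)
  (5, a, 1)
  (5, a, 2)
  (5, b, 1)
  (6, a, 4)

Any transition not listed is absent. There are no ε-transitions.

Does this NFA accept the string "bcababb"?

Start in {0}.
Read 'b': {0} → {4, 6}.
Read 'c': {4, 6} → {4}.
Read 'a': {4} → ∅.
The set is empty and remains empty for the remaining 4 symbols.
The final set ∅ contains no accepting state.

No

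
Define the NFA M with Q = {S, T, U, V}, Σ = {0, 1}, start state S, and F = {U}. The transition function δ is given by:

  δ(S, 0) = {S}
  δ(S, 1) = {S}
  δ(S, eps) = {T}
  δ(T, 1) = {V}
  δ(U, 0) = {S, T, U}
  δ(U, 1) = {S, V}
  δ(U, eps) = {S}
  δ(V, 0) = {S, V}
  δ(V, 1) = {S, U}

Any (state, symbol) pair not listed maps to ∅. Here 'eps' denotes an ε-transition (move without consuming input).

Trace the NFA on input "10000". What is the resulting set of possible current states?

Start: ε-closure({S}) = {S, T}.
Read '1': {S, T} → {S, T, V}.
Read '0': {S, T, V} → {S, T, V}.
Read '0': {S, T, V} → {S, T, V}.
Read '0': {S, T, V} → {S, T, V}.
Read '0': {S, T, V} → {S, T, V}.

{S, T, V}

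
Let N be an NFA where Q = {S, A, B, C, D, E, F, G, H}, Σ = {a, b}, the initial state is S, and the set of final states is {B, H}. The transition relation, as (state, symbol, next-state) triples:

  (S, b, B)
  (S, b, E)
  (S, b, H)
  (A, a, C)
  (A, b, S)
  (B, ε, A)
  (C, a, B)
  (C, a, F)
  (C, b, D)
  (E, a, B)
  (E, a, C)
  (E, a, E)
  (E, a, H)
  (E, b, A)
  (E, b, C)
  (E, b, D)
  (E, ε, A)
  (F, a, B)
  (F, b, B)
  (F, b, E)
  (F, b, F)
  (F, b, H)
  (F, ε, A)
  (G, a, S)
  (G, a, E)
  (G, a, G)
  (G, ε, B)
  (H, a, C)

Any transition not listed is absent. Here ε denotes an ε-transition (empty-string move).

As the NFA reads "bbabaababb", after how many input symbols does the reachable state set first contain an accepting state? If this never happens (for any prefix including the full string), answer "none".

Start in {S}.
Read 'b': S→{B, E, H}; union {B, E, H}; ε-closure = {A, B, E, H}.
None of the earlier sets intersect F, but {A, B, E, H} does.

1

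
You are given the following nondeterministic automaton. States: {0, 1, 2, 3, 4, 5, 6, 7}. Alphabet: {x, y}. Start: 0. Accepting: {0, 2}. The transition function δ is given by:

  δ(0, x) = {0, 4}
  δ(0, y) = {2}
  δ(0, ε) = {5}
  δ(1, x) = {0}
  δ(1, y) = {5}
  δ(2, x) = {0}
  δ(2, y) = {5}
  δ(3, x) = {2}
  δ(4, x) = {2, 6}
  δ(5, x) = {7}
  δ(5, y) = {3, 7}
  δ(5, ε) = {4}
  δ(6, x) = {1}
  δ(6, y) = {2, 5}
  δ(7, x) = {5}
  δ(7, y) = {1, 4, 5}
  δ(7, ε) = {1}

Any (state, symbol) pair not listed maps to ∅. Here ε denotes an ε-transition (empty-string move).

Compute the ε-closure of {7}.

{1, 7}

Begin with {7}.
ε-move 7 → 1; add 1.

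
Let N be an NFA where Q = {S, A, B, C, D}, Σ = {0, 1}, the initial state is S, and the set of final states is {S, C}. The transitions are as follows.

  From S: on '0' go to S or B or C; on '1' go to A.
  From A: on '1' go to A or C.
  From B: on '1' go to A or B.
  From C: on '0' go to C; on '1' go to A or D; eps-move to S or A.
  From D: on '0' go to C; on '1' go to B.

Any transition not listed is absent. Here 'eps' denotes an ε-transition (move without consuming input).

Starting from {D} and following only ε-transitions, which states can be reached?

{D}

Begin with {D}.
No ε-moves leave this set, so the closure equals the set itself.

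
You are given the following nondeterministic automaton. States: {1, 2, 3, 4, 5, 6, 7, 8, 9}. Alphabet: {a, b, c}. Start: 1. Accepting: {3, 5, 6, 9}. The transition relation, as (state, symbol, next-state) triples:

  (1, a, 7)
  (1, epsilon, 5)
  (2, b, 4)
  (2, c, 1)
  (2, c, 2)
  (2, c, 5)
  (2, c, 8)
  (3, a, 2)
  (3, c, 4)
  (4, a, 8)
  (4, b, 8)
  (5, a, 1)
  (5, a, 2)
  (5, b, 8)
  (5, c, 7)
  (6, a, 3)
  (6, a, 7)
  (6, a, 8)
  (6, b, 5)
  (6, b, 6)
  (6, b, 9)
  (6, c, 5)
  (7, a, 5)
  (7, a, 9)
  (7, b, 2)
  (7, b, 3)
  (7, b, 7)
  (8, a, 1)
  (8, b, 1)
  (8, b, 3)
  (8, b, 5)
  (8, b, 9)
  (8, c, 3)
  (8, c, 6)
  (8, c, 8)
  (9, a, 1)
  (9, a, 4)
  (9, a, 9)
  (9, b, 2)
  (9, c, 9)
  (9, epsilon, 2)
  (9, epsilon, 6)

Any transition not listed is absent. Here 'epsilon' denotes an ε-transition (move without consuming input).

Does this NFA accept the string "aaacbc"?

Yes

Start: ε-closure({1}) = {1, 5}.
Read 'a': {1, 5} → {1, 2, 5, 7}.
Read 'a': {1, 2, 5, 7} → {1, 2, 5, 6, 7, 9}.
Read 'a': {1, 2, 5, 6, 7, 9} → {1, 2, 3, 4, 5, 6, 7, 8, 9}.
Read 'c': {1, 2, 3, 4, 5, 6, 7, 8, 9} → {1, 2, 3, 4, 5, 6, 7, 8, 9}.
Read 'b': {1, 2, 3, 4, 5, 6, 7, 8, 9} → {1, 2, 3, 4, 5, 6, 7, 8, 9}.
Read 'c': {1, 2, 3, 4, 5, 6, 7, 8, 9} → {1, 2, 3, 4, 5, 6, 7, 8, 9}.
The final set {1, 2, 3, 4, 5, 6, 7, 8, 9} contains the accepting states 3, 5, 6, 9.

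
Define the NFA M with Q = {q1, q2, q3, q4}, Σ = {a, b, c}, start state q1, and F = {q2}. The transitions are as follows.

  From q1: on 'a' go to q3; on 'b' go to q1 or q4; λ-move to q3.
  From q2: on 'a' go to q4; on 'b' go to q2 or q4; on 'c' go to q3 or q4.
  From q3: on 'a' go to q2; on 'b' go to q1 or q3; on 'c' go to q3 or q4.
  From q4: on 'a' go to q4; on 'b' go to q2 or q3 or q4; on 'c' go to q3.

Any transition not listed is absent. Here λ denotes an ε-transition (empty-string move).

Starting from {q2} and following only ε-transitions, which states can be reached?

{q2}

Begin with {q2}.
No ε-moves leave this set, so the closure equals the set itself.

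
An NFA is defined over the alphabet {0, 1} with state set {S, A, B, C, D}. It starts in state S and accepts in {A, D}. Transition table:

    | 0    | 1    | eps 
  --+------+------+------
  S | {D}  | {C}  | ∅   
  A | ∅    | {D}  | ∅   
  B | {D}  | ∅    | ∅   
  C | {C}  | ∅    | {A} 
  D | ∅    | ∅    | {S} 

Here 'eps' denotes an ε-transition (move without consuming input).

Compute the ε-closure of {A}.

Begin with {A}.
No ε-moves leave this set, so the closure equals the set itself.

{A}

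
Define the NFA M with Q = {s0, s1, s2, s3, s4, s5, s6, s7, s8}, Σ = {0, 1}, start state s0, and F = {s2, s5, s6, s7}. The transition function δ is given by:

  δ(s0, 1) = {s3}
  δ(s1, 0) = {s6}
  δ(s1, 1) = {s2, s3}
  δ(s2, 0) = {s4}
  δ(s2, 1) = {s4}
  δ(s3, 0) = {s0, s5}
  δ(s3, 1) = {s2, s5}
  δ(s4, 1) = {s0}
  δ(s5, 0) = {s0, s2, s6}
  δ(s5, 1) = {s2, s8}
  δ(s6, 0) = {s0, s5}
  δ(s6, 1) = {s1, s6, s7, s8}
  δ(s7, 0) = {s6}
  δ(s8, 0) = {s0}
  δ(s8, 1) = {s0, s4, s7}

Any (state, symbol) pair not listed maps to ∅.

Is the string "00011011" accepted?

No

Start in {s0}.
Read '0': s0→∅; now ∅.
The set is empty and remains empty for the remaining 7 symbols.
The final set ∅ contains no accepting state.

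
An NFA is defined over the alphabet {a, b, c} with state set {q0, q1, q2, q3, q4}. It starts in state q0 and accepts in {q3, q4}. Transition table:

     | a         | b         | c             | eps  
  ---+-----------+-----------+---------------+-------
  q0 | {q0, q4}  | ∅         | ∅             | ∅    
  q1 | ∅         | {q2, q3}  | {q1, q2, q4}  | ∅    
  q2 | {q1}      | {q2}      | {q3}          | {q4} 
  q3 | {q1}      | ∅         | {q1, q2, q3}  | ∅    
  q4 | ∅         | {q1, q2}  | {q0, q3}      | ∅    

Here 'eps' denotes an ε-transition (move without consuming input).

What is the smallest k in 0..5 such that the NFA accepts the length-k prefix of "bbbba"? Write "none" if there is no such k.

none

Start in {q0}.
Read 'b': q0→∅; now ∅.
The set is empty and remains empty for the remaining 4 symbols.
No reachable set along the way intersects F.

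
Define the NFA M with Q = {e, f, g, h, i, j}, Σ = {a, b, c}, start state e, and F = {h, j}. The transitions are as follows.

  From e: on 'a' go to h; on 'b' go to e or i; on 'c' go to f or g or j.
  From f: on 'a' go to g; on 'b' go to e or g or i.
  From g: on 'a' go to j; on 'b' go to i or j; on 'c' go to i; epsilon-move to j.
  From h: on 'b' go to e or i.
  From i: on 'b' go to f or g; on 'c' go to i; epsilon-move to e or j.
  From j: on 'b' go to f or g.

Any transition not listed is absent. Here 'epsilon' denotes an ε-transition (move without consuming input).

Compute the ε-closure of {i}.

{e, i, j}

Begin with {i}.
ε-move i → e; add e.
ε-move i → j; add j.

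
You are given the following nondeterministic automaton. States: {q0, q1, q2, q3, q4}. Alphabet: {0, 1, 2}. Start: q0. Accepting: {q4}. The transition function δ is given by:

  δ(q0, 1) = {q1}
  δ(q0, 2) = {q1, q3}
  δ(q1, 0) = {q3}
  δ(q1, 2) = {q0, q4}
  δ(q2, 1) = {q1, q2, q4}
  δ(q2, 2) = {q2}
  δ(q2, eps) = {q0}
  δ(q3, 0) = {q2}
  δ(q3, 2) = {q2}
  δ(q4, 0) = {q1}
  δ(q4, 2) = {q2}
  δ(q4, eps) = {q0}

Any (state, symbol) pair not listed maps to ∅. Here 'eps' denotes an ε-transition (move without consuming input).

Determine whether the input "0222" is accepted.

No

Start in {q0}.
Read '0': q0→∅; now ∅.
The set is empty and remains empty for the remaining 3 symbols.
The final set ∅ contains no accepting state.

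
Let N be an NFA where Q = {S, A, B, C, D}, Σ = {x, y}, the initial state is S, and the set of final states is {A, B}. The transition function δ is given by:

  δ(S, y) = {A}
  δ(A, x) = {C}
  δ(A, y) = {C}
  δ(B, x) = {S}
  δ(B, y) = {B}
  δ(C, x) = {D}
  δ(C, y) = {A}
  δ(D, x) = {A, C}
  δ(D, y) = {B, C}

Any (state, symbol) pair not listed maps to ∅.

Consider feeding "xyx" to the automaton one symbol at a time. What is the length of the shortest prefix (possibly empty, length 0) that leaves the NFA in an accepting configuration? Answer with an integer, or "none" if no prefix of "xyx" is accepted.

none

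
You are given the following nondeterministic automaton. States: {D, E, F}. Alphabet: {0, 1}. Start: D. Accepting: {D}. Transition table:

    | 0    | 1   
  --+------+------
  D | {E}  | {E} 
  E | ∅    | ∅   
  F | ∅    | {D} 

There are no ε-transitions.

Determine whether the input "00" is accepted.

Start in {D}.
Read '0': {D} → {E}.
Read '0': {E} → ∅.
The final set ∅ contains no accepting state.

No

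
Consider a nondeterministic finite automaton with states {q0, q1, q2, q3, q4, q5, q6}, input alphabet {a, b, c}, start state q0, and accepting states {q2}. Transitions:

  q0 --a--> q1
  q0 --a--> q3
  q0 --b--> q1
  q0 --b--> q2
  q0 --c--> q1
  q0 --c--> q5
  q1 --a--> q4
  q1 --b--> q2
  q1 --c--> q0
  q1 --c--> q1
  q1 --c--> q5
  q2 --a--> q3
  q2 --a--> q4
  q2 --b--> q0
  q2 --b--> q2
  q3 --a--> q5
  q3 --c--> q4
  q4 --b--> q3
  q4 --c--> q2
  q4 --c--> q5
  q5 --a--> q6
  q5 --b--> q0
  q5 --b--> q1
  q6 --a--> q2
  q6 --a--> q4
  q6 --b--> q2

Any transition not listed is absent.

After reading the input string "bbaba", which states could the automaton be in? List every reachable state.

Start in {q0}.
Read 'b': {q0} → {q1, q2}.
Read 'b': {q1, q2} → {q0, q2}.
Read 'a': {q0, q2} → {q1, q3, q4}.
Read 'b': {q1, q3, q4} → {q2, q3}.
Read 'a': {q2, q3} → {q3, q4, q5}.

{q3, q4, q5}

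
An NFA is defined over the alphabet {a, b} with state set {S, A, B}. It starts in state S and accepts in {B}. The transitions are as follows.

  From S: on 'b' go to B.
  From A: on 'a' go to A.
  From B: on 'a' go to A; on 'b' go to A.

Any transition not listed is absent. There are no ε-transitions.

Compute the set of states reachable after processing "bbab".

∅

Start in {S}.
Read 'b': {S} → {B}.
Read 'b': {B} → {A}.
Read 'a': {A} → {A}.
Read 'b': {A} → ∅.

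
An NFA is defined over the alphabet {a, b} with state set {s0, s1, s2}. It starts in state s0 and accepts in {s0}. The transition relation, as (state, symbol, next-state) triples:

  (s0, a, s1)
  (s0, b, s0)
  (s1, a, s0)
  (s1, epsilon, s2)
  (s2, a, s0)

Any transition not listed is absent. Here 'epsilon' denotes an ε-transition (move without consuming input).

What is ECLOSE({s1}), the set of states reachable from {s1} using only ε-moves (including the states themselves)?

{s1, s2}

Begin with {s1}.
ε-move s1 → s2; add s2.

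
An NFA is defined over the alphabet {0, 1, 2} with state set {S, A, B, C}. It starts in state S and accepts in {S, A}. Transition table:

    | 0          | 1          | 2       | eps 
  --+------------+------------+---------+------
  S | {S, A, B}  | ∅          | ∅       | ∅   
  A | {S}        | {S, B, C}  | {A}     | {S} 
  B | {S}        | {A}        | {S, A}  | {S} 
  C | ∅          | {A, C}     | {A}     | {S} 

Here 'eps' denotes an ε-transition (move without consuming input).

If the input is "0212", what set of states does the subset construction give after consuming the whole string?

Start in {S}.
Read '0': S→{S, A, B}; now {S, A, B}.
Read '2': S→∅, A→{A}, B→{S, A}; now {S, A}.
Read '1': S→∅, A→{S, B, C}; now {S, B, C}.
Read '2': S→∅, B→{S, A}, C→{A}; now {S, A}.

{S, A}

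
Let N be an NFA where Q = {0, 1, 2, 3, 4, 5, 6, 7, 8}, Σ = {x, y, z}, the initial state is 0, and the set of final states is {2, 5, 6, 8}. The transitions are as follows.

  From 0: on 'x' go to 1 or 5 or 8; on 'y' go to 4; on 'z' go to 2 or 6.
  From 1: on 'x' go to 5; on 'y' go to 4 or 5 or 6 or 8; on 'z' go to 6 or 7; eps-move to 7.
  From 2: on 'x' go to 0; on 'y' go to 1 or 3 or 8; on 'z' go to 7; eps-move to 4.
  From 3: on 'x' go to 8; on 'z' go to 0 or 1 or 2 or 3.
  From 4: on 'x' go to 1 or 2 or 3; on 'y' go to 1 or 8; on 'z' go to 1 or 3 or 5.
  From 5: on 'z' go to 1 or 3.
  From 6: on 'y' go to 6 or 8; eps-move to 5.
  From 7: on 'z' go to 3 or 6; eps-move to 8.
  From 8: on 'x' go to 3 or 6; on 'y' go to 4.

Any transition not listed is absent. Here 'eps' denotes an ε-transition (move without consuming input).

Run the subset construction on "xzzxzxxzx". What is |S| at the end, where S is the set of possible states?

9

Start in {0}.
Read 'x': {0} → {1, 5, 7, 8}.
Read 'z': {1, 5, 7, 8} → {1, 3, 5, 6, 7, 8}.
Read 'z': {1, 3, 5, 6, 7, 8} → {0, 1, 2, 3, 4, 5, 6, 7, 8}.
Read 'x': {0, 1, 2, 3, 4, 5, 6, 7, 8} → {0, 1, 2, 3, 4, 5, 6, 7, 8}.
Read 'z': {0, 1, 2, 3, 4, 5, 6, 7, 8} → {0, 1, 2, 3, 4, 5, 6, 7, 8}.
Read 'x': {0, 1, 2, 3, 4, 5, 6, 7, 8} → {0, 1, 2, 3, 4, 5, 6, 7, 8}.
Read 'x': {0, 1, 2, 3, 4, 5, 6, 7, 8} → {0, 1, 2, 3, 4, 5, 6, 7, 8}.
Read 'z': {0, 1, 2, 3, 4, 5, 6, 7, 8} → {0, 1, 2, 3, 4, 5, 6, 7, 8}.
Read 'x': {0, 1, 2, 3, 4, 5, 6, 7, 8} → {0, 1, 2, 3, 4, 5, 6, 7, 8}.
That set has 9 states.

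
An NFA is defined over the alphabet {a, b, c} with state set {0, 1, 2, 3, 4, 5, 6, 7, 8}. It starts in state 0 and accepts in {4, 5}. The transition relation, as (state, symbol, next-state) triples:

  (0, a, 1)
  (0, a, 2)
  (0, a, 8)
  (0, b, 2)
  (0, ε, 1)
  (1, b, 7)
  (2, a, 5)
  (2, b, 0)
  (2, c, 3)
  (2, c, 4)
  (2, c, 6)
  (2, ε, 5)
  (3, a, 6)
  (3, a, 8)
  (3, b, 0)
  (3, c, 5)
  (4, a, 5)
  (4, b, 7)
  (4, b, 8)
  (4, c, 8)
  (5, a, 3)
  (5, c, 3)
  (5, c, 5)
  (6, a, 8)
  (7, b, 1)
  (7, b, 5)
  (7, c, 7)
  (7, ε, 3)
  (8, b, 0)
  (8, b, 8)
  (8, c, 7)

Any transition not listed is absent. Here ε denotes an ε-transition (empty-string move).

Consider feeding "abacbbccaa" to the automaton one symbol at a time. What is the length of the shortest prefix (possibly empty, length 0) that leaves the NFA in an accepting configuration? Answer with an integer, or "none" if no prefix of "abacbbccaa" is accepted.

Start: ε-closure({0}) = {0, 1}.
Read 'a': 0→{1, 2, 8}, 1→∅; union {1, 2, 8}; ε-closure = {1, 2, 5, 8}.
None of the earlier sets intersect F, but {1, 2, 5, 8} does.

1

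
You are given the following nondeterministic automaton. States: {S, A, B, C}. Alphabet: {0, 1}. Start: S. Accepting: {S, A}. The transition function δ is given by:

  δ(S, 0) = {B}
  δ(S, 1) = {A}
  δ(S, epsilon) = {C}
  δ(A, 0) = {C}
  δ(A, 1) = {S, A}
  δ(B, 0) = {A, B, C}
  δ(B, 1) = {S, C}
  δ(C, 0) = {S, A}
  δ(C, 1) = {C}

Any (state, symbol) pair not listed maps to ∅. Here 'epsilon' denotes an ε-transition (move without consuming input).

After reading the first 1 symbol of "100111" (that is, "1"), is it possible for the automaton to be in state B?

No

Start: ε-closure({S}) = {S, C}.
Read '1': S→{A}, C→{C}; now {A, C}.
State B is not in {A, C}.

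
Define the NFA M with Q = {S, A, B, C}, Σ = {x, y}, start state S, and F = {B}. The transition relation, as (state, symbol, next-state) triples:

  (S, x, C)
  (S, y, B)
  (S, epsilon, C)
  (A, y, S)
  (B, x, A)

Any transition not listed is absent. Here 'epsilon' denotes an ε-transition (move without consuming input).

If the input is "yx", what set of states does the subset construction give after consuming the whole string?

Start: ε-closure({S}) = {S, C}.
Read 'y': {S, C} → {B}.
Read 'x': {B} → {A}.

{A}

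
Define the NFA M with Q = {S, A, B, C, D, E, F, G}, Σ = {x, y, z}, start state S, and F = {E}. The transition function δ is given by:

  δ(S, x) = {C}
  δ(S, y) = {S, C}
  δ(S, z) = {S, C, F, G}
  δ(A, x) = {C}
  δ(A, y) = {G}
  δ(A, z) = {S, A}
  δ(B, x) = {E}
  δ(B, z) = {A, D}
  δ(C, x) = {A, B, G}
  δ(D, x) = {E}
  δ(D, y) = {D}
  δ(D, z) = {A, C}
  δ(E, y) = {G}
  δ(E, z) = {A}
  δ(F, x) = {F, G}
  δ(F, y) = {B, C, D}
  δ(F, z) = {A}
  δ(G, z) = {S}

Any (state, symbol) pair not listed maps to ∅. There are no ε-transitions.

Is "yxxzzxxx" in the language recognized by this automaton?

Start in {S}.
Read 'y': S→{S, C}; now {S, C}.
Read 'x': S→{C}, C→{A, B, G}; now {A, B, C, G}.
Read 'x': A→{C}, B→{E}, C→{A, B, G}, G→∅; now {A, B, C, E, G}.
Read 'z': A→{S, A}, B→{A, D}, C→∅, E→{A}, G→{S}; now {S, A, D}.
Read 'z': S→{S, C, F, G}, A→{S, A}, D→{A, C}; now {S, A, C, F, G}.
Read 'x': S→{C}, A→{C}, C→{A, B, G}, F→{F, G}, G→∅; now {A, B, C, F, G}.
Read 'x': A→{C}, B→{E}, C→{A, B, G}, F→{F, G}, G→∅; now {A, B, C, E, F, G}.
Read 'x': A→{C}, B→{E}, C→{A, B, G}, E→∅, F→{F, G}, G→∅; now {A, B, C, E, F, G}.
The final set {A, B, C, E, F, G} contains the accepting state E.

Yes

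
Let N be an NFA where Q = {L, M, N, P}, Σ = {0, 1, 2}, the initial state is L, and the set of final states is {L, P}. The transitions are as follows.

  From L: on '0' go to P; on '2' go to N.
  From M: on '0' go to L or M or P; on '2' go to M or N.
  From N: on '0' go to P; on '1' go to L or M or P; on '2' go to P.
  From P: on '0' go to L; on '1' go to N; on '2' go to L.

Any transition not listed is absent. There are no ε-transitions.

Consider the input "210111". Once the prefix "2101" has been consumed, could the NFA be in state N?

Start in {L}.
Read '2': {L} → {N}.
Read '1': {N} → {L, M, P}.
Read '0': {L, M, P} → {L, M, P}.
Read '1': {L, M, P} → {N}.
State N is in {N}.

Yes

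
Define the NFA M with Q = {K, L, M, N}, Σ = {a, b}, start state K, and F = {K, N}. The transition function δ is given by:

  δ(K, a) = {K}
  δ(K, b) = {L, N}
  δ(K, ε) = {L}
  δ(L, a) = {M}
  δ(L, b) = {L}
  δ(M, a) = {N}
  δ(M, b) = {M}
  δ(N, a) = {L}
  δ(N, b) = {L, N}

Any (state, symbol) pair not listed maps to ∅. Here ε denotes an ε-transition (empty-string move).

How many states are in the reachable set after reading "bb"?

Start: ε-closure({K}) = {K, L}.
Read 'b': {K, L} → {L, N}.
Read 'b': {L, N} → {L, N}.
That set has 2 states.

2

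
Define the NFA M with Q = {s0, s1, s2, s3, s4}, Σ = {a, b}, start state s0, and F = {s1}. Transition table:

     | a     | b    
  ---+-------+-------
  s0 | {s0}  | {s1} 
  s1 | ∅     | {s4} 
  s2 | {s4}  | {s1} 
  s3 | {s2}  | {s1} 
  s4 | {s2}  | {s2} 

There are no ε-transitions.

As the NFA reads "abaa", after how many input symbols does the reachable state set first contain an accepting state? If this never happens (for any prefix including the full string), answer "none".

2

Start in {s0}.
Read 'a': {s0} → {s0}.
Read 'b': {s0} → {s1}.
None of the earlier sets intersect F, but {s1} does.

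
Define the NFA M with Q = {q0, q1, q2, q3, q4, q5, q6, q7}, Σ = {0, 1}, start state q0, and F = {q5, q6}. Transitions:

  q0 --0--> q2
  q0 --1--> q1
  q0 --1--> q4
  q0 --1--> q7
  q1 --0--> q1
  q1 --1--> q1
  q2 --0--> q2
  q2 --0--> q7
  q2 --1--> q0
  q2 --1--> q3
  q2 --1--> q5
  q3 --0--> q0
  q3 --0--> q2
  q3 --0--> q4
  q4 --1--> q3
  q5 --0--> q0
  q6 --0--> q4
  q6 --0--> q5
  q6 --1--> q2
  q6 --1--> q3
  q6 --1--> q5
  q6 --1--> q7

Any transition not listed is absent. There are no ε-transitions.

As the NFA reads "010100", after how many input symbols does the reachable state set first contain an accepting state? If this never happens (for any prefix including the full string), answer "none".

Start in {q0}.
Read '0': {q0} → {q2}.
Read '1': {q2} → {q0, q3, q5}.
None of the earlier sets intersect F, but {q0, q3, q5} does.

2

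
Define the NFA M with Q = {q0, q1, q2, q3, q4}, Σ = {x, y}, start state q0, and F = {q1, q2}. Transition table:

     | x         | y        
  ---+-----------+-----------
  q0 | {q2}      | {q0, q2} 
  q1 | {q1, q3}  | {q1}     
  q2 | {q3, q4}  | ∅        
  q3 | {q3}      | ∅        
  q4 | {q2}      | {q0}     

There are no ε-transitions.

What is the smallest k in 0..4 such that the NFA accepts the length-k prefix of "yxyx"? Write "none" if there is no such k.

1

Start in {q0}.
Read 'y': {q0} → {q0, q2}.
None of the earlier sets intersect F, but {q0, q2} does.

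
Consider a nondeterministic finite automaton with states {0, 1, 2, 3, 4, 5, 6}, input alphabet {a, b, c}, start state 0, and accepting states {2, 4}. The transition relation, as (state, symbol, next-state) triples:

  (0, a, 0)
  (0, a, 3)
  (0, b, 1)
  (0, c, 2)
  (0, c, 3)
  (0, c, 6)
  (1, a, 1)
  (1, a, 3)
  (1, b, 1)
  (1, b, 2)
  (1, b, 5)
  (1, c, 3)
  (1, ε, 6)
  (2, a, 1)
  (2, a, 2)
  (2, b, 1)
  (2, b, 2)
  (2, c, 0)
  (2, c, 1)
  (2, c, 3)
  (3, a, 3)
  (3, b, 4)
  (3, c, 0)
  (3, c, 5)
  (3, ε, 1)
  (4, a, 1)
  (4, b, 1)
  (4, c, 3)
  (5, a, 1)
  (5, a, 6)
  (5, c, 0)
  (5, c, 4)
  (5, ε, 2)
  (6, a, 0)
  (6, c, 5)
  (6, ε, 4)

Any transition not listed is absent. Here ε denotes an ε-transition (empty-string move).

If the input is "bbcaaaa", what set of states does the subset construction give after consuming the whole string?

{0, 1, 2, 3, 4, 6}

Start in {0}.
Read 'b': 0→{1}; union {1}; ε-closure = {1, 4, 6}.
Read 'b': 1→{1, 2, 5}, 4→{1}, 6→∅; union {1, 2, 5}; ε-closure = {1, 2, 4, 5, 6}.
Read 'c': 1→{3}, 2→{0, 1, 3}, 4→{3}, 5→{0, 4}, 6→{5}; union {0, 1, 3, 4, 5}; ε-closure = {0, 1, 2, 3, 4, 5, 6}.
Read 'a': 0→{0, 3}, 1→{1, 3}, 2→{1, 2}, 3→{3}, 4→{1}, 5→{1, 6}, 6→{0}; union {0, 1, 2, 3, 6}; ε-closure = {0, 1, 2, 3, 4, 6}.
Read 'a': 0→{0, 3}, 1→{1, 3}, 2→{1, 2}, 3→{3}, 4→{1}, 6→{0}; union {0, 1, 2, 3}; ε-closure = {0, 1, 2, 3, 4, 6}.
Read 'a': 0→{0, 3}, 1→{1, 3}, 2→{1, 2}, 3→{3}, 4→{1}, 6→{0}; union {0, 1, 2, 3}; ε-closure = {0, 1, 2, 3, 4, 6}.
Read 'a': 0→{0, 3}, 1→{1, 3}, 2→{1, 2}, 3→{3}, 4→{1}, 6→{0}; union {0, 1, 2, 3}; ε-closure = {0, 1, 2, 3, 4, 6}.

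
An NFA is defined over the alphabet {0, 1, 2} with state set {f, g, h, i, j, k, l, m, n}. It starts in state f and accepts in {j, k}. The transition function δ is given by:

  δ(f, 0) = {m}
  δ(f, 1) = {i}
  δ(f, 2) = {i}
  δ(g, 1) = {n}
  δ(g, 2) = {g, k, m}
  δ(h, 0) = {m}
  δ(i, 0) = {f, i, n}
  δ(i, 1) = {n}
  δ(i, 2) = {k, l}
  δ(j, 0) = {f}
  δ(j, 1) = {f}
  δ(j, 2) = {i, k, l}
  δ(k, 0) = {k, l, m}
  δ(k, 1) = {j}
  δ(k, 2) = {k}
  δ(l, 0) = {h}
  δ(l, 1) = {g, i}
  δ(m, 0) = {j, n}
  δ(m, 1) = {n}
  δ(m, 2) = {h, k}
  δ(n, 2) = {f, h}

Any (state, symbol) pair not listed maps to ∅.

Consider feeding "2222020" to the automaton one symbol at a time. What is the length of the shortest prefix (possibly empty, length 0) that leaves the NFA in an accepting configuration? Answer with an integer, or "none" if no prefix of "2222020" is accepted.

2

Start in {f}.
Read '2': {f} → {i}.
Read '2': {i} → {k, l}.
None of the earlier sets intersect F, but {k, l} does.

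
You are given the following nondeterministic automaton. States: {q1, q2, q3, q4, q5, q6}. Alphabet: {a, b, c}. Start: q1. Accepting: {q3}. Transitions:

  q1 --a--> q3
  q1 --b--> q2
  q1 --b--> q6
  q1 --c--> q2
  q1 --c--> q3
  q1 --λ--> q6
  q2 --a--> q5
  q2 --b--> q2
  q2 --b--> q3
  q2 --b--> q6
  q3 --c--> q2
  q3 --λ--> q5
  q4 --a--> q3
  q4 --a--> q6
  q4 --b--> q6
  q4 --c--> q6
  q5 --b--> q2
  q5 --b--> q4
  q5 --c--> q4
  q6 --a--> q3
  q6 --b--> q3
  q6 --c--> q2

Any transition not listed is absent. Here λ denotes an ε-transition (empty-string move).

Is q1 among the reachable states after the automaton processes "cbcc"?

Start: ε-closure({q1}) = {q1, q6}.
Read 'c': q1→{q2, q3}, q6→{q2}; union {q2, q3}; ε-closure = {q2, q3, q5}.
Read 'b': q2→{q2, q3, q6}, q3→∅, q5→{q2, q4}; union {q2, q3, q4, q6}; ε-closure = {q2, q3, q4, q5, q6}.
Read 'c': q2→∅, q3→{q2}, q4→{q6}, q5→{q4}, q6→{q2}; now {q2, q4, q6}.
Read 'c': q2→∅, q4→{q6}, q6→{q2}; now {q2, q6}.
State q1 is not in {q2, q6}.

No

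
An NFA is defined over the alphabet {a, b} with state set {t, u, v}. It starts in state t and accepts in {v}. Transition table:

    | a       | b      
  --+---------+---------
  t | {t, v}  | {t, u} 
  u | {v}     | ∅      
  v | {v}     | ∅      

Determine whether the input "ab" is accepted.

Start in {t}.
Read 'a': {t} → {t, v}.
Read 'b': {t, v} → {t, u}.
The final set {t, u} contains no accepting state.

No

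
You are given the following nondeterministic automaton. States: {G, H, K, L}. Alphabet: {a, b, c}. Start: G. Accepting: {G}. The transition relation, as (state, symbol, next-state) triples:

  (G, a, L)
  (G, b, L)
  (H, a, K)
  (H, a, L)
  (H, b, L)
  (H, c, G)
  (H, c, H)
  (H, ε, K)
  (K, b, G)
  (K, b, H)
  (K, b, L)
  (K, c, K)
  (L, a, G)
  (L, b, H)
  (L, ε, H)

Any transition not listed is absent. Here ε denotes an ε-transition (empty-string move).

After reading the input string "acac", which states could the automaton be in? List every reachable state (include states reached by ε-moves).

{G, H, K}

Start in {G}.
Read 'a': {G} → {H, K, L}.
Read 'c': {H, K, L} → {G, H, K}.
Read 'a': {G, H, K} → {H, K, L}.
Read 'c': {H, K, L} → {G, H, K}.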